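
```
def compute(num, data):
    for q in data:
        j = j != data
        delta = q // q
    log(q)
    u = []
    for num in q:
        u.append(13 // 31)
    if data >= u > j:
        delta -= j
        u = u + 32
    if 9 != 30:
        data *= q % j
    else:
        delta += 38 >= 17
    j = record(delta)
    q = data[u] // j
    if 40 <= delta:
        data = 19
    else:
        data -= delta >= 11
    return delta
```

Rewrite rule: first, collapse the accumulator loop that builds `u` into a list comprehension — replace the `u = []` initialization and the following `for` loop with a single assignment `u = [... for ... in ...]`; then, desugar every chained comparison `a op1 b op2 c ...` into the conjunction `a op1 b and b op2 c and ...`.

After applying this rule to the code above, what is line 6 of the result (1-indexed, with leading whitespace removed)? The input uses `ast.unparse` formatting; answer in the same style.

u = [13 // 31 for num in q]

Transformed code:
def compute(num, data):
    for q in data:
        j = j != data
        delta = q // q
    log(q)
    u = [13 // 31 for num in q]
    if data >= u and u > j:
        delta -= j
        u = u + 32
    if 9 != 30:
        data *= q % j
    else:
        delta += 38 >= 17
    j = record(delta)
    q = data[u] // j
    if 40 <= delta:
        data = 19
    else:
        data -= delta >= 11
    return delta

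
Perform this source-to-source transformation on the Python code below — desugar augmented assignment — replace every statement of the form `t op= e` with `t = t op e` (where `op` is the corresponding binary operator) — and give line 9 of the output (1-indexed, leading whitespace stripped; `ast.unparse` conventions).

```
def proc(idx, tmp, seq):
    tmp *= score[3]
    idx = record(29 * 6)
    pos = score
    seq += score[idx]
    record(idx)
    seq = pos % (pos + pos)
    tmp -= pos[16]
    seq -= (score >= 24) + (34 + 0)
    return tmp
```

seq = seq - ((score >= 24) + (34 + 0))

Transformed code:
def proc(idx, tmp, seq):
    tmp = tmp * score[3]
    idx = record(29 * 6)
    pos = score
    seq = seq + score[idx]
    record(idx)
    seq = pos % (pos + pos)
    tmp = tmp - pos[16]
    seq = seq - ((score >= 24) + (34 + 0))
    return tmp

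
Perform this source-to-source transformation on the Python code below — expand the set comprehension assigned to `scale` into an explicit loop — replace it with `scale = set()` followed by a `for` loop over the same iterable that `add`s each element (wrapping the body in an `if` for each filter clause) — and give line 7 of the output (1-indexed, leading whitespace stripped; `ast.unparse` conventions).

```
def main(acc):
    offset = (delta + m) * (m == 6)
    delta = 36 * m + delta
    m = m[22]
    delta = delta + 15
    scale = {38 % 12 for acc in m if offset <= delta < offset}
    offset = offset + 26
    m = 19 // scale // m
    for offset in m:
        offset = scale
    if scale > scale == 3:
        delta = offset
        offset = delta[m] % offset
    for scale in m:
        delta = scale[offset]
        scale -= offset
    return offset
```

for acc in m:

Transformed code:
def main(acc):
    offset = (delta + m) * (m == 6)
    delta = 36 * m + delta
    m = m[22]
    delta = delta + 15
    scale = set()
    for acc in m:
        if offset <= delta < offset:
            scale.add(38 % 12)
    offset = offset + 26
    m = 19 // scale // m
    for offset in m:
        offset = scale
    if scale > scale == 3:
        delta = offset
        offset = delta[m] % offset
    for scale in m:
        delta = scale[offset]
        scale -= offset
    return offset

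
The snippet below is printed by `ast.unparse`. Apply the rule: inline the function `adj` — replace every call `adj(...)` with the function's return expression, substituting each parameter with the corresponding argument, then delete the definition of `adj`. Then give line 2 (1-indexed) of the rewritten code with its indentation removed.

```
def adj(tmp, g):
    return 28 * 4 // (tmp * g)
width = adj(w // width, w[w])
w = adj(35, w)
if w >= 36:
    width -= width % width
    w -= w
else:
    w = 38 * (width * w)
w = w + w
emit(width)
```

w = 28 * 4 // (35 * w)

Transformed code:
width = 28 * 4 // (w // width * w[w])
w = 28 * 4 // (35 * w)
if w >= 36:
    width -= width % width
    w -= w
else:
    w = 38 * (width * w)
w = w + w
emit(width)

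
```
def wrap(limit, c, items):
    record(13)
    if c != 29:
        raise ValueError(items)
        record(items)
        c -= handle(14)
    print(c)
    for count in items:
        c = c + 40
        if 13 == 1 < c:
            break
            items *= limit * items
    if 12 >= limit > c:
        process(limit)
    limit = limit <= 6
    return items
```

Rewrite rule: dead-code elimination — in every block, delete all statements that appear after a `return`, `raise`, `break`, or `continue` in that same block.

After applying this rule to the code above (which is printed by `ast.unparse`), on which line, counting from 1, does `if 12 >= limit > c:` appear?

10

Transformed code:
def wrap(limit, c, items):
    record(13)
    if c != 29:
        raise ValueError(items)
    print(c)
    for count in items:
        c = c + 40
        if 13 == 1 < c:
            break
    if 12 >= limit > c:
        process(limit)
    limit = limit <= 6
    return items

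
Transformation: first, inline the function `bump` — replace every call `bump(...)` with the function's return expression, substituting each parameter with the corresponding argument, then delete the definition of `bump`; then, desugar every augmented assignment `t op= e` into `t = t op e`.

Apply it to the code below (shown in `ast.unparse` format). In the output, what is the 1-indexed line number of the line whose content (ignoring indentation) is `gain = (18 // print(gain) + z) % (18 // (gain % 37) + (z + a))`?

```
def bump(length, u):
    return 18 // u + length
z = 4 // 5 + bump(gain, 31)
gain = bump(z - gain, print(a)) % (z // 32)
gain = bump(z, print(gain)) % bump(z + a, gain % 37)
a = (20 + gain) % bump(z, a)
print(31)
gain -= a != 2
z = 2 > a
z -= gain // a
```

3

Transformed code:
z = 4 // 5 + (18 // 31 + gain)
gain = (18 // print(a) + (z - gain)) % (z // 32)
gain = (18 // print(gain) + z) % (18 // (gain % 37) + (z + a))
a = (20 + gain) % (18 // a + z)
print(31)
gain = gain - (a != 2)
z = 2 > a
z = z - gain // a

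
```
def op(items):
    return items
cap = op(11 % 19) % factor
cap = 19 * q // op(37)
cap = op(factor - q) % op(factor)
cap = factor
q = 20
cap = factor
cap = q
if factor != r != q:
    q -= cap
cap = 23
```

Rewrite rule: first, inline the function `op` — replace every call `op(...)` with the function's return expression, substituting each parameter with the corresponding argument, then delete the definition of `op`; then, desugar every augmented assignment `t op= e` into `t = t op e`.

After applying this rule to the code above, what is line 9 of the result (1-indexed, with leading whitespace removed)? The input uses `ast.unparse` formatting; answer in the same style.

q = q - cap

Transformed code:
cap = 11 % 19 % factor
cap = 19 * q // 37
cap = (factor - q) % factor
cap = factor
q = 20
cap = factor
cap = q
if factor != r != q:
    q = q - cap
cap = 23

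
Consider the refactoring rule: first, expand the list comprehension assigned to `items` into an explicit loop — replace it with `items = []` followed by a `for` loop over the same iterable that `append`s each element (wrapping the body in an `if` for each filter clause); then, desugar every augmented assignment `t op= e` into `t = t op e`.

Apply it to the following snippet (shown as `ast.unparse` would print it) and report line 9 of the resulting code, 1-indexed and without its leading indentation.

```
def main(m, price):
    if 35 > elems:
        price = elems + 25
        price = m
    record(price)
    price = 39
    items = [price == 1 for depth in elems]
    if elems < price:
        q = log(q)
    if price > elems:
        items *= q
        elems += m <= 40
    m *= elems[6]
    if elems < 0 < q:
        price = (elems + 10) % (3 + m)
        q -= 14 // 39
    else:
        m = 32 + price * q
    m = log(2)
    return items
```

Transformed code:
def main(m, price):
    if 35 > elems:
        price = elems + 25
        price = m
    record(price)
    price = 39
    items = []
    for depth in elems:
        items.append(price == 1)
    if elems < price:
        q = log(q)
    if price > elems:
        items = items * q
        elems = elems + (m <= 40)
    m = m * elems[6]
    if elems < 0 < q:
        price = (elems + 10) % (3 + m)
        q = q - 14 // 39
    else:
        m = 32 + price * q
    m = log(2)
    return items

items.append(price == 1)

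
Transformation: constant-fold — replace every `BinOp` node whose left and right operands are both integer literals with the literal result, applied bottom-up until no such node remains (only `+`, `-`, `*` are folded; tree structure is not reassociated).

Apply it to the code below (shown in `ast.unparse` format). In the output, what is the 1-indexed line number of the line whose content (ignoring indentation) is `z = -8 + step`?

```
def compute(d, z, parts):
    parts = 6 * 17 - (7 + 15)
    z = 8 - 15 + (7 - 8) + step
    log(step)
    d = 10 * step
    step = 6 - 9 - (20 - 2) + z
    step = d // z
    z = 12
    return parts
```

Transformed code:
def compute(d, z, parts):
    parts = 80
    z = -8 + step
    log(step)
    d = 10 * step
    step = -21 + z
    step = d // z
    z = 12
    return parts

3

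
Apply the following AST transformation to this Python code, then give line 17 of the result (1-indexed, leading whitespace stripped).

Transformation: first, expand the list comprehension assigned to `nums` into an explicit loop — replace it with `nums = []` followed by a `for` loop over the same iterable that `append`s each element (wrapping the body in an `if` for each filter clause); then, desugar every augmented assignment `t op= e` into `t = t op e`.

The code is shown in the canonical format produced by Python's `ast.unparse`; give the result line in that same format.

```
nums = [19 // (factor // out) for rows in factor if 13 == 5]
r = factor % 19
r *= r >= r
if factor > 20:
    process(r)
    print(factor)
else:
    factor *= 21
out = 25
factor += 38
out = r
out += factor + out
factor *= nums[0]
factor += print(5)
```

Transformed code:
nums = []
for rows in factor:
    if 13 == 5:
        nums.append(19 // (factor // out))
r = factor % 19
r = r * (r >= r)
if factor > 20:
    process(r)
    print(factor)
else:
    factor = factor * 21
out = 25
factor = factor + 38
out = r
out = out + (factor + out)
factor = factor * nums[0]
factor = factor + print(5)

factor = factor + print(5)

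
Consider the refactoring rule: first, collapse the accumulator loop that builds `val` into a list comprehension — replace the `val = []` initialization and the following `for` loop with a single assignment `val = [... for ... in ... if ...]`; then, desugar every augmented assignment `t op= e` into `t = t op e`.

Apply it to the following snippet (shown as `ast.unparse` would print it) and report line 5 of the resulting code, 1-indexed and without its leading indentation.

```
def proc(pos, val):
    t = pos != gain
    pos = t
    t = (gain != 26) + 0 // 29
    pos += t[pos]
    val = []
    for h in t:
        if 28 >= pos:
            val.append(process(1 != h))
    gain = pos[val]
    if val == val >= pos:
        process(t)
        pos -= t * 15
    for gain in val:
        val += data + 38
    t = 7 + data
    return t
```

pos = pos + t[pos]

Transformed code:
def proc(pos, val):
    t = pos != gain
    pos = t
    t = (gain != 26) + 0 // 29
    pos = pos + t[pos]
    val = [process(1 != h) for h in t if 28 >= pos]
    gain = pos[val]
    if val == val >= pos:
        process(t)
        pos = pos - t * 15
    for gain in val:
        val = val + (data + 38)
    t = 7 + data
    return t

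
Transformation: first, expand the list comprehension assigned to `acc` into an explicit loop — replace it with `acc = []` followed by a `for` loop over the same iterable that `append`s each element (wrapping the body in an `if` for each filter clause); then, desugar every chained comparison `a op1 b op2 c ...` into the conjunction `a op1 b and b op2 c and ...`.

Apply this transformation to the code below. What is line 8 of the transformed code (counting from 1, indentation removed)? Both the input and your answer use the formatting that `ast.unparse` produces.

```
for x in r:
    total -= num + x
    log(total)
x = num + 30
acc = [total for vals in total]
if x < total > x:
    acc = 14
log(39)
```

if x < total and total > x:

Transformed code:
for x in r:
    total -= num + x
    log(total)
x = num + 30
acc = []
for vals in total:
    acc.append(total)
if x < total and total > x:
    acc = 14
log(39)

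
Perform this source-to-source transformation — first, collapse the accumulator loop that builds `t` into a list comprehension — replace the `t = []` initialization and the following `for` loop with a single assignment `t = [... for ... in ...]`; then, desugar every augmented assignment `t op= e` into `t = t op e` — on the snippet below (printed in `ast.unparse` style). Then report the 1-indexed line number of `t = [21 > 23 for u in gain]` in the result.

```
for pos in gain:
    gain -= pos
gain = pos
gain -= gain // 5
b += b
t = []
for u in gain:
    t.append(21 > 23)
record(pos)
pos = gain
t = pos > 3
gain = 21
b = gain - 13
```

Transformed code:
for pos in gain:
    gain = gain - pos
gain = pos
gain = gain - gain // 5
b = b + b
t = [21 > 23 for u in gain]
record(pos)
pos = gain
t = pos > 3
gain = 21
b = gain - 13

6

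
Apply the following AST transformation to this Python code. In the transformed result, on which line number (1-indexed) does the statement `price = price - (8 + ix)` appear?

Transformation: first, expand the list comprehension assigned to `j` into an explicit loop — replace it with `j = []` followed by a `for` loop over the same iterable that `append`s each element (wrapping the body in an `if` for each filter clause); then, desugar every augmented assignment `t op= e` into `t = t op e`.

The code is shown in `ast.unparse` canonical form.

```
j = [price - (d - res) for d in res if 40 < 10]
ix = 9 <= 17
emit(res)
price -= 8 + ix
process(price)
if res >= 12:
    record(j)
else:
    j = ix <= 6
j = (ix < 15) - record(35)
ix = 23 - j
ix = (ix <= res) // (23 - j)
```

Transformed code:
j = []
for d in res:
    if 40 < 10:
        j.append(price - (d - res))
ix = 9 <= 17
emit(res)
price = price - (8 + ix)
process(price)
if res >= 12:
    record(j)
else:
    j = ix <= 6
j = (ix < 15) - record(35)
ix = 23 - j
ix = (ix <= res) // (23 - j)

7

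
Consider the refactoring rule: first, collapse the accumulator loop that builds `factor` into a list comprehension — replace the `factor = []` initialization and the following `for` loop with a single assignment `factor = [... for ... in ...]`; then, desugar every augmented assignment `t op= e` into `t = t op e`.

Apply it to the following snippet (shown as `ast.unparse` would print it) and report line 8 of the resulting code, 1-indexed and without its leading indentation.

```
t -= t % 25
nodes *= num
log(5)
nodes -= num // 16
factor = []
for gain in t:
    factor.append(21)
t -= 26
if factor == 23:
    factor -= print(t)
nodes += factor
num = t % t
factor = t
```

Transformed code:
t = t - t % 25
nodes = nodes * num
log(5)
nodes = nodes - num // 16
factor = [21 for gain in t]
t = t - 26
if factor == 23:
    factor = factor - print(t)
nodes = nodes + factor
num = t % t
factor = t

factor = factor - print(t)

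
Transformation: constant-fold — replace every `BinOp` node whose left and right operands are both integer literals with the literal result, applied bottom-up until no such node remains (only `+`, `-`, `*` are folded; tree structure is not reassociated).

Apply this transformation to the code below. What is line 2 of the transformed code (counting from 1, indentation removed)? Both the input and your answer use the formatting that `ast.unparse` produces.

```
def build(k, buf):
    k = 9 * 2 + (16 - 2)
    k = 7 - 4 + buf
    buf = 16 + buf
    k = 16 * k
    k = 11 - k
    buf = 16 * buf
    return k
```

Transformed code:
def build(k, buf):
    k = 32
    k = 3 + buf
    buf = 16 + buf
    k = 16 * k
    k = 11 - k
    buf = 16 * buf
    return k

k = 32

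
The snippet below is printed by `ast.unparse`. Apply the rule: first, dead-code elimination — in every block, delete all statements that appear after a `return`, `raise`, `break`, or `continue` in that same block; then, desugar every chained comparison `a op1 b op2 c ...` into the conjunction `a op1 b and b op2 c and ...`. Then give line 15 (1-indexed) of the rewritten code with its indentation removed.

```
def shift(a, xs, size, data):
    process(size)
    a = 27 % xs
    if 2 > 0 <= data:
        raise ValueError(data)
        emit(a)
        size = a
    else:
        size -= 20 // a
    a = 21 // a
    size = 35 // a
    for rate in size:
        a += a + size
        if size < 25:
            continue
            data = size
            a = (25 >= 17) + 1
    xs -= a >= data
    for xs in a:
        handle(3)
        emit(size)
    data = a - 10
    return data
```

for xs in a:

Transformed code:
def shift(a, xs, size, data):
    process(size)
    a = 27 % xs
    if 2 > 0 and 0 <= data:
        raise ValueError(data)
    else:
        size -= 20 // a
    a = 21 // a
    size = 35 // a
    for rate in size:
        a += a + size
        if size < 25:
            continue
    xs -= a >= data
    for xs in a:
        handle(3)
        emit(size)
    data = a - 10
    return data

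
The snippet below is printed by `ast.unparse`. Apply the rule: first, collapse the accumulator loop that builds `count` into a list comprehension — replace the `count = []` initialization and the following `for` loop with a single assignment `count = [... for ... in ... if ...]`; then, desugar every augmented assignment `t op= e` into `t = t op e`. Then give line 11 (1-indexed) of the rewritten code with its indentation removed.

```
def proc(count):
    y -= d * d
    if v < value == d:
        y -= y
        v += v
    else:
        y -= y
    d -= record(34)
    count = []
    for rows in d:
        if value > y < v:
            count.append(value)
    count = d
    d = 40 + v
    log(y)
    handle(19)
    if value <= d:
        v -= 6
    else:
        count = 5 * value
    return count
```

Transformed code:
def proc(count):
    y = y - d * d
    if v < value == d:
        y = y - y
        v = v + v
    else:
        y = y - y
    d = d - record(34)
    count = [value for rows in d if value > y < v]
    count = d
    d = 40 + v
    log(y)
    handle(19)
    if value <= d:
        v = v - 6
    else:
        count = 5 * value
    return count

d = 40 + v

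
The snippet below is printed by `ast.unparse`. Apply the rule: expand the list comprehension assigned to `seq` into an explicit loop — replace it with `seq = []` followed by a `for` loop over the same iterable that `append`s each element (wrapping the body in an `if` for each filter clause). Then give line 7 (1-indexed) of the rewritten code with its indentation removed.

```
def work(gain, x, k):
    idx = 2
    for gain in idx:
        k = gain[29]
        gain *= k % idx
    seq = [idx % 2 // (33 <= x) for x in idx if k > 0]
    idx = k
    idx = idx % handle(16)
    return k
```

for x in idx:

Transformed code:
def work(gain, x, k):
    idx = 2
    for gain in idx:
        k = gain[29]
        gain *= k % idx
    seq = []
    for x in idx:
        if k > 0:
            seq.append(idx % 2 // (33 <= x))
    idx = k
    idx = idx % handle(16)
    return k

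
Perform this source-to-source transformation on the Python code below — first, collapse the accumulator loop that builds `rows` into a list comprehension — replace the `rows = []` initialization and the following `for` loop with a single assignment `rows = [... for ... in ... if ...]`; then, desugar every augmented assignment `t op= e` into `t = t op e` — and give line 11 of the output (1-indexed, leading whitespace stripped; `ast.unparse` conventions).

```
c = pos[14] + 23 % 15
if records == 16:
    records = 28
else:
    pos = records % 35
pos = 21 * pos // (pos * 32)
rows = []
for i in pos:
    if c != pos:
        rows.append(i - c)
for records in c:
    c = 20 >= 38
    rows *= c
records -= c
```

records = records - c

Transformed code:
c = pos[14] + 23 % 15
if records == 16:
    records = 28
else:
    pos = records % 35
pos = 21 * pos // (pos * 32)
rows = [i - c for i in pos if c != pos]
for records in c:
    c = 20 >= 38
    rows = rows * c
records = records - c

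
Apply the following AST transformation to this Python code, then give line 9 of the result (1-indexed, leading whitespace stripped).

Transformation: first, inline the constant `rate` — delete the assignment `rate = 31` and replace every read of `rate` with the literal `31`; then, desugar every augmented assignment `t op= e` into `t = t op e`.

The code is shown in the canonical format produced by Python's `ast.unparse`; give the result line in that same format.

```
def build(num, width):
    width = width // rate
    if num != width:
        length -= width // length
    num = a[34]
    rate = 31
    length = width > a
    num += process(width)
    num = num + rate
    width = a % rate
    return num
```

width = a % 31

Transformed code:
def build(num, width):
    width = width // 31
    if num != width:
        length = length - width // length
    num = a[34]
    length = width > a
    num = num + process(width)
    num = num + 31
    width = a % 31
    return num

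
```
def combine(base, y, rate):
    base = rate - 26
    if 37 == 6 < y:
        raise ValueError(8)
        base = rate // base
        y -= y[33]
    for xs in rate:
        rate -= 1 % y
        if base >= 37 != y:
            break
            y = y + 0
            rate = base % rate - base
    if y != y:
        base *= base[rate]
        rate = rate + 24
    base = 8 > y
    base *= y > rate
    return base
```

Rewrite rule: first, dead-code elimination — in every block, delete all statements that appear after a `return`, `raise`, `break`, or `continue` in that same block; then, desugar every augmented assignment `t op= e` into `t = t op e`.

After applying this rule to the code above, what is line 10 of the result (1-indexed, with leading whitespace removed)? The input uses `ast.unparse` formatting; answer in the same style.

Transformed code:
def combine(base, y, rate):
    base = rate - 26
    if 37 == 6 < y:
        raise ValueError(8)
    for xs in rate:
        rate = rate - 1 % y
        if base >= 37 != y:
            break
    if y != y:
        base = base * base[rate]
        rate = rate + 24
    base = 8 > y
    base = base * (y > rate)
    return base

base = base * base[rate]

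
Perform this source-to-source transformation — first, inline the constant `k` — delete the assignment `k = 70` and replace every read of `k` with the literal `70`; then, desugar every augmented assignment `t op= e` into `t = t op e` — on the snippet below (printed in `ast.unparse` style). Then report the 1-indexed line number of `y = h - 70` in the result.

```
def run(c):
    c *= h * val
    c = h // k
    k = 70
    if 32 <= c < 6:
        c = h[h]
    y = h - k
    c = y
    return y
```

6

Transformed code:
def run(c):
    c = c * (h * val)
    c = h // 70
    if 32 <= c < 6:
        c = h[h]
    y = h - 70
    c = y
    return y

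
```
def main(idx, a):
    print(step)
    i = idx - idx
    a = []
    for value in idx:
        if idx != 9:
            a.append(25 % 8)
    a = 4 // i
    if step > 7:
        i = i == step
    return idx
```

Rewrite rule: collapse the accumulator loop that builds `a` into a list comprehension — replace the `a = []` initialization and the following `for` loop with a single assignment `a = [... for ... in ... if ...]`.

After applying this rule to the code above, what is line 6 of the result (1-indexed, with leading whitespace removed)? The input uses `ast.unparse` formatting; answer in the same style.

if step > 7:

Transformed code:
def main(idx, a):
    print(step)
    i = idx - idx
    a = [25 % 8 for value in idx if idx != 9]
    a = 4 // i
    if step > 7:
        i = i == step
    return idx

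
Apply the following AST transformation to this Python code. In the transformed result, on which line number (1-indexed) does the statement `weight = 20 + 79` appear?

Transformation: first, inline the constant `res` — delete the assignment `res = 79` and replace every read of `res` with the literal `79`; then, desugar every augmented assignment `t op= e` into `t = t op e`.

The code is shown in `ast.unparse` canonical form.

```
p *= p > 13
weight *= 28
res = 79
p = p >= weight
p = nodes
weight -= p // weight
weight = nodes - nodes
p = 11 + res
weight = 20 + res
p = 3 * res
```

8

Transformed code:
p = p * (p > 13)
weight = weight * 28
p = p >= weight
p = nodes
weight = weight - p // weight
weight = nodes - nodes
p = 11 + 79
weight = 20 + 79
p = 3 * 79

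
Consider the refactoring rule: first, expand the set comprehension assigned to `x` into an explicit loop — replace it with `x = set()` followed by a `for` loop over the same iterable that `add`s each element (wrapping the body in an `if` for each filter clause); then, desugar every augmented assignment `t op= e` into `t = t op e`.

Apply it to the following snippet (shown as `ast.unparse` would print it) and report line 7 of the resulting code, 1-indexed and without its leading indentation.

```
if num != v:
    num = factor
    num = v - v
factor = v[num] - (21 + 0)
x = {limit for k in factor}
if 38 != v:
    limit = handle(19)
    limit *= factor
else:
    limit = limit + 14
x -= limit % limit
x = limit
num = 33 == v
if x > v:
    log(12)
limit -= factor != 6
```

Transformed code:
if num != v:
    num = factor
    num = v - v
factor = v[num] - (21 + 0)
x = set()
for k in factor:
    x.add(limit)
if 38 != v:
    limit = handle(19)
    limit = limit * factor
else:
    limit = limit + 14
x = x - limit % limit
x = limit
num = 33 == v
if x > v:
    log(12)
limit = limit - (factor != 6)

x.add(limit)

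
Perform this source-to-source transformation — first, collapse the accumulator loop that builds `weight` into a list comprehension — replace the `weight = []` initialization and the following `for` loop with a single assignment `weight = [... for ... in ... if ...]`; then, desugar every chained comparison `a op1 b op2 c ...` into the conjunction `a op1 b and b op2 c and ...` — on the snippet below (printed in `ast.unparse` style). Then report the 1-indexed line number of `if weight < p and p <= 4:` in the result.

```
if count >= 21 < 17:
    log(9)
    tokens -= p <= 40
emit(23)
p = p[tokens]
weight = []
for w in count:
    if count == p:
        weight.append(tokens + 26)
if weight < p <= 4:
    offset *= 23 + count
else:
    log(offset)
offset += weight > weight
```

Transformed code:
if count >= 21 and 21 < 17:
    log(9)
    tokens -= p <= 40
emit(23)
p = p[tokens]
weight = [tokens + 26 for w in count if count == p]
if weight < p and p <= 4:
    offset *= 23 + count
else:
    log(offset)
offset += weight > weight

7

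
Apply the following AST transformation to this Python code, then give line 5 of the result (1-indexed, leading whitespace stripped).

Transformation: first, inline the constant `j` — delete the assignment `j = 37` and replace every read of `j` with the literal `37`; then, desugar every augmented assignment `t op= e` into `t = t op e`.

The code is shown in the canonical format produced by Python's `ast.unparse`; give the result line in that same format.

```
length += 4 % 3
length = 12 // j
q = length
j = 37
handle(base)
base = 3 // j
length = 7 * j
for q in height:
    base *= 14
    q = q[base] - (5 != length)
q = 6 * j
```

base = 3 // 37

Transformed code:
length = length + 4 % 3
length = 12 // 37
q = length
handle(base)
base = 3 // 37
length = 7 * 37
for q in height:
    base = base * 14
    q = q[base] - (5 != length)
q = 6 * 37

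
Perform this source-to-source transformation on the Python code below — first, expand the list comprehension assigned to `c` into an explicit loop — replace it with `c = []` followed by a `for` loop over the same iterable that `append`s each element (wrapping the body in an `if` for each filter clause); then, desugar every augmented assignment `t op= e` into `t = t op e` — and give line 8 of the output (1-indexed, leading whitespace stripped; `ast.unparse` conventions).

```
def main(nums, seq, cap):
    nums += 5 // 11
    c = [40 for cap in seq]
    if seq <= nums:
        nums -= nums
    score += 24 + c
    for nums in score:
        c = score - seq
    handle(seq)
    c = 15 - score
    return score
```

Transformed code:
def main(nums, seq, cap):
    nums = nums + 5 // 11
    c = []
    for cap in seq:
        c.append(40)
    if seq <= nums:
        nums = nums - nums
    score = score + (24 + c)
    for nums in score:
        c = score - seq
    handle(seq)
    c = 15 - score
    return score

score = score + (24 + c)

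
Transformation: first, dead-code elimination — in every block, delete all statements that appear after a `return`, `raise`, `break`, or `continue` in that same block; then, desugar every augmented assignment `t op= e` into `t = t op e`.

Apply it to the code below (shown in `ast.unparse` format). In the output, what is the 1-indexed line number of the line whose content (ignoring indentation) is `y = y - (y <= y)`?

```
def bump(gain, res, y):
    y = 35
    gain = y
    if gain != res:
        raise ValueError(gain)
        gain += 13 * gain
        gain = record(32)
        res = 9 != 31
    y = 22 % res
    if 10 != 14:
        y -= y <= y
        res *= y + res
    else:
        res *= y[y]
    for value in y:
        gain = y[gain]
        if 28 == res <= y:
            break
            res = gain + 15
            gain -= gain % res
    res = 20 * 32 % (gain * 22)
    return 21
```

8

Transformed code:
def bump(gain, res, y):
    y = 35
    gain = y
    if gain != res:
        raise ValueError(gain)
    y = 22 % res
    if 10 != 14:
        y = y - (y <= y)
        res = res * (y + res)
    else:
        res = res * y[y]
    for value in y:
        gain = y[gain]
        if 28 == res <= y:
            break
    res = 20 * 32 % (gain * 22)
    return 21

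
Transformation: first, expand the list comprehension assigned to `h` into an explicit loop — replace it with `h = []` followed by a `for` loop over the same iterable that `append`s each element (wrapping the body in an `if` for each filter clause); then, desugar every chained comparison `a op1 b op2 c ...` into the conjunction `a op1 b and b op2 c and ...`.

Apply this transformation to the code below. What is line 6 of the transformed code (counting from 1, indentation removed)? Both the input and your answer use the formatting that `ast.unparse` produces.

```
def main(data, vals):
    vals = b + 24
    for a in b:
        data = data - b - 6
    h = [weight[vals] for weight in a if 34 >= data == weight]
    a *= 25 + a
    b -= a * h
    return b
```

for weight in a:

Transformed code:
def main(data, vals):
    vals = b + 24
    for a in b:
        data = data - b - 6
    h = []
    for weight in a:
        if 34 >= data and data == weight:
            h.append(weight[vals])
    a *= 25 + a
    b -= a * h
    return b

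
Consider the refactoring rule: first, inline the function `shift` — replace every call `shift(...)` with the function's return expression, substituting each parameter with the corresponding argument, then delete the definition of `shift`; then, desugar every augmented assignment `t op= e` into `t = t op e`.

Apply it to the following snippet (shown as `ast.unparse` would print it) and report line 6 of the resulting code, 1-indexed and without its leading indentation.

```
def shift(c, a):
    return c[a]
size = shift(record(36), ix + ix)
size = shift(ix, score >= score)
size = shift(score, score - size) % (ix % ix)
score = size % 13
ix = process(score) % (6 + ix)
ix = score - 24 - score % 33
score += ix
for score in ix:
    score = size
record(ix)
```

ix = score - 24 - score % 33

Transformed code:
size = record(36)[ix + ix]
size = ix[score >= score]
size = score[score - size] % (ix % ix)
score = size % 13
ix = process(score) % (6 + ix)
ix = score - 24 - score % 33
score = score + ix
for score in ix:
    score = size
record(ix)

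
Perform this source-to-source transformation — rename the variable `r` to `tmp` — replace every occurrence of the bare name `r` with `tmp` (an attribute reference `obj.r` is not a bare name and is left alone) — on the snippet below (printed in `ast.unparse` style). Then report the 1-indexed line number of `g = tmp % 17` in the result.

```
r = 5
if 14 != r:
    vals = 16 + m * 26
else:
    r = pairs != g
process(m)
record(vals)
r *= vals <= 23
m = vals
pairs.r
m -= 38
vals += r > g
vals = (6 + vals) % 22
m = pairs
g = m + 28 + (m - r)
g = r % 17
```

16

Transformed code:
tmp = 5
if 14 != tmp:
    vals = 16 + m * 26
else:
    tmp = pairs != g
process(m)
record(vals)
tmp *= vals <= 23
m = vals
pairs.r
m -= 38
vals += tmp > g
vals = (6 + vals) % 22
m = pairs
g = m + 28 + (m - tmp)
g = tmp % 17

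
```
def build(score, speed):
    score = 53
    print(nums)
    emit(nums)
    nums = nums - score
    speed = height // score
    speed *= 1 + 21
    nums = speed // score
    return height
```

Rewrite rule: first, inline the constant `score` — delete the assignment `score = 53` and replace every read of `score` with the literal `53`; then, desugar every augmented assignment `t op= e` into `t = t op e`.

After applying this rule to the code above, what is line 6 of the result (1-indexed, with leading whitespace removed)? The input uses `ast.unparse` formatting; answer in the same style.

speed = speed * (1 + 21)

Transformed code:
def build(score, speed):
    print(nums)
    emit(nums)
    nums = nums - 53
    speed = height // 53
    speed = speed * (1 + 21)
    nums = speed // 53
    return height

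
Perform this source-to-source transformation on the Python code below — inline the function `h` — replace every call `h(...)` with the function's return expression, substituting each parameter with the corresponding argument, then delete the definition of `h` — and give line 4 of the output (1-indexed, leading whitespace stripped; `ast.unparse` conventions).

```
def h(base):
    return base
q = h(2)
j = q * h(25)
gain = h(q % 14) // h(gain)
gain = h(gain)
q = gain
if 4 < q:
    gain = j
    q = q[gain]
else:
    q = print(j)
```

Transformed code:
q = 2
j = q * 25
gain = q % 14 // gain
gain = gain
q = gain
if 4 < q:
    gain = j
    q = q[gain]
else:
    q = print(j)

gain = gain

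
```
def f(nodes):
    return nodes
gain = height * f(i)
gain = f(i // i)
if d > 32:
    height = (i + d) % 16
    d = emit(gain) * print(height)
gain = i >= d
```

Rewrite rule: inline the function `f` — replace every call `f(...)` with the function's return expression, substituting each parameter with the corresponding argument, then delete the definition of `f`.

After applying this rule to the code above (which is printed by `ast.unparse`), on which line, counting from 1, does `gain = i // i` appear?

Transformed code:
gain = height * i
gain = i // i
if d > 32:
    height = (i + d) % 16
    d = emit(gain) * print(height)
gain = i >= d

2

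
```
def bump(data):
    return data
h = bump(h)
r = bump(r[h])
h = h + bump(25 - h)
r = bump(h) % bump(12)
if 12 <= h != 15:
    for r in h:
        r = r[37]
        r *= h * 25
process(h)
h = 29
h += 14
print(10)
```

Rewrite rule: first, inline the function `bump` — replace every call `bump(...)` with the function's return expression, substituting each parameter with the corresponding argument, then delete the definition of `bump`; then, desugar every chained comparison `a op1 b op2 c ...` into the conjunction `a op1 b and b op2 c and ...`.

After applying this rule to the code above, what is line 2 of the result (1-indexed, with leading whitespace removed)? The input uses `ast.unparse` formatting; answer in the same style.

r = r[h]

Transformed code:
h = h
r = r[h]
h = h + (25 - h)
r = h % 12
if 12 <= h and h != 15:
    for r in h:
        r = r[37]
        r *= h * 25
process(h)
h = 29
h += 14
print(10)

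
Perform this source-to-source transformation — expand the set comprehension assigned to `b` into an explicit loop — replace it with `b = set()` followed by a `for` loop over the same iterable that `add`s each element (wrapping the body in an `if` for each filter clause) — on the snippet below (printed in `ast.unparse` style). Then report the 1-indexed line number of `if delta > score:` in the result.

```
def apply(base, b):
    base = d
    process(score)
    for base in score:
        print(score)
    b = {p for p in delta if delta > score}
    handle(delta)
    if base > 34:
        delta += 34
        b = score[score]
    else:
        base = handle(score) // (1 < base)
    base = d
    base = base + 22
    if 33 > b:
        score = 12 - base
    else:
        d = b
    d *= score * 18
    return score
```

8

Transformed code:
def apply(base, b):
    base = d
    process(score)
    for base in score:
        print(score)
    b = set()
    for p in delta:
        if delta > score:
            b.add(p)
    handle(delta)
    if base > 34:
        delta += 34
        b = score[score]
    else:
        base = handle(score) // (1 < base)
    base = d
    base = base + 22
    if 33 > b:
        score = 12 - base
    else:
        d = b
    d *= score * 18
    return score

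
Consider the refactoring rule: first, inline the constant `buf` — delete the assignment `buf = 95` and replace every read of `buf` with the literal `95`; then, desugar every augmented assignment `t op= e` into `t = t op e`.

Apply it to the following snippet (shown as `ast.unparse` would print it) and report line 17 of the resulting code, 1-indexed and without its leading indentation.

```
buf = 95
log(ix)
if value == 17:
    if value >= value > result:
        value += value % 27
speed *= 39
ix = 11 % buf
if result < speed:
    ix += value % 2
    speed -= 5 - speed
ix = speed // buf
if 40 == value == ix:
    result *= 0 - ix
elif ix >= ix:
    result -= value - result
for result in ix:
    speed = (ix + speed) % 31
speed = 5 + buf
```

Transformed code:
log(ix)
if value == 17:
    if value >= value > result:
        value = value + value % 27
speed = speed * 39
ix = 11 % 95
if result < speed:
    ix = ix + value % 2
    speed = speed - (5 - speed)
ix = speed // 95
if 40 == value == ix:
    result = result * (0 - ix)
elif ix >= ix:
    result = result - (value - result)
for result in ix:
    speed = (ix + speed) % 31
speed = 5 + 95

speed = 5 + 95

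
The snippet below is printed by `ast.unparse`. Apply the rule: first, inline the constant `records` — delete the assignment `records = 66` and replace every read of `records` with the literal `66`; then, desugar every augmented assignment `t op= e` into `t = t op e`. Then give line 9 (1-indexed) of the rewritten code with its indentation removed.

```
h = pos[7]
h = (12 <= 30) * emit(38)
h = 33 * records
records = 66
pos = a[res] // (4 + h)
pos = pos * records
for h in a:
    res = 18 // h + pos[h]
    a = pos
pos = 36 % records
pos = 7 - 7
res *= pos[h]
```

pos = 36 % 66

Transformed code:
h = pos[7]
h = (12 <= 30) * emit(38)
h = 33 * 66
pos = a[res] // (4 + h)
pos = pos * 66
for h in a:
    res = 18 // h + pos[h]
    a = pos
pos = 36 % 66
pos = 7 - 7
res = res * pos[h]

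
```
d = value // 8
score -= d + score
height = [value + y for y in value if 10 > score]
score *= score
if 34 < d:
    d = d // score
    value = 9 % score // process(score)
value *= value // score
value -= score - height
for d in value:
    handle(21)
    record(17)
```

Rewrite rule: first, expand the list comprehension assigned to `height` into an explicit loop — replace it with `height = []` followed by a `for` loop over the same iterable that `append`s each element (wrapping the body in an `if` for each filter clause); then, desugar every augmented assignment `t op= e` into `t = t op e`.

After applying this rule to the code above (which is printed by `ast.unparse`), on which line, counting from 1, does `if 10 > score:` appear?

5

Transformed code:
d = value // 8
score = score - (d + score)
height = []
for y in value:
    if 10 > score:
        height.append(value + y)
score = score * score
if 34 < d:
    d = d // score
    value = 9 % score // process(score)
value = value * (value // score)
value = value - (score - height)
for d in value:
    handle(21)
    record(17)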